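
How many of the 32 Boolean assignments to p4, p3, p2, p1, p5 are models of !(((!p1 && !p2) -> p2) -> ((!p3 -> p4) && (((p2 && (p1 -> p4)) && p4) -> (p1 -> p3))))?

Initial set: {T !(((!p1 && !p2) -> p2) -> ((!p3 -> p4) && (((p2 && (p1 -> p4)) && p4) -> (p1 -> p3))))}.
T !(((!p1 && !p2) -> p2) -> ((!p3 -> p4) && (((p2 && (p1 -> p4)) && p4) -> (p1 -> p3)))): α-rule — add T ((!p1 && !p2) -> p2), F ((!p3 -> p4) && (((p2 && (p1 -> p4)) && p4) -> (p1 -> p3))).
T ((!p1 && !p2) -> p2): β-rule — branch into F (!p1 && !p2)  //  T p2.
  branch 1 (add F (!p1 && !p2)):
    F ((!p3 -> p4) && (((p2 && (p1 -> p4)) && p4) -> (p1 -> p3))): β-rule — branch into F (!p3 -> p4)  //  F (((p2 && (p1 -> p4)) && p4) -> (p1 -> p3)).
      branch 1.1 (add F (!p3 -> p4)):
        F (!p3 -> p4): α-rule — add T !p3, F p4.
        F (!p1 && !p2): β-rule — branch into F !p1  //  F !p2.
          branch 1.1.1 (add F !p1):
            ○ open, literals {p1=T, p3=F, p4=F}.
          branch 1.1.2 (add F !p2):
            ○ open, literals {p2=T, p3=F, p4=F}.
      branch 1.2 (add F (((p2 && (p1 -> p4)) && p4) -> (p1 -> p3))):
        F (((p2 && (p1 -> p4)) && p4) -> (p1 -> p3)): α-rule — add T ((p2 && (p1 -> p4)) && p4), F (p1 -> p3).
        T ((p2 && (p1 -> p4)) && p4): α-rule — add T (p2 && (p1 -> p4)), T p4.
        F (p1 -> p3): α-rule — add T p1, F p3.
        T (p2 && (p1 -> p4)): α-rule — add T p2, T (p1 -> p4).
        F (!p1 && !p2): β-rule — branch into F !p1  //  F !p2.
          branch 1.2.1 (add F !p1):
            T (p1 -> p4): β-rule — branch into F p1  //  T p4.
              branch 1.2.1.1 (add F p1):
                × closes — contains both p1 and !p1.
              branch 1.2.1.2 (add T p4):
                ○ open, literals {p1=T, p2=T, p3=F, p4=T}.
          branch 1.2.2 (add F !p2):
            T (p1 -> p4): β-rule — branch into F p1  //  T p4.
              branch 1.2.2.1 (add F p1):
                × closes — contains both p1 and !p1.
              branch 1.2.2.2 (add T p4):
                ○ open, literals {p1=T, p2=T, p3=F, p4=T}.
  branch 2 (add T p2):
    F ((!p3 -> p4) && (((p2 && (p1 -> p4)) && p4) -> (p1 -> p3))): β-rule — branch into F (!p3 -> p4)  //  F (((p2 && (p1 -> p4)) && p4) -> (p1 -> p3)).
      branch 2.1 (add F (!p3 -> p4)):
        F (!p3 -> p4): α-rule — add T !p3, F p4.
        ○ open, literals {p2=T, p3=F, p4=F}.
      branch 2.2 (add F (((p2 && (p1 -> p4)) && p4) -> (p1 -> p3))):
        F (((p2 && (p1 -> p4)) && p4) -> (p1 -> p3)): α-rule — add T ((p2 && (p1 -> p4)) && p4), F (p1 -> p3).
        T ((p2 && (p1 -> p4)) && p4): α-rule — add T (p2 && (p1 -> p4)), T p4.
        F (p1 -> p3): α-rule — add T p1, F p3.
        T (p2 && (p1 -> p4)): α-rule — add T p2, T (p1 -> p4).
        T (p1 -> p4): β-rule — branch into F p1  //  T p4.
          branch 2.2.1 (add F p1):
            × closes — contains both p1 and !p1.
          branch 2.2.2 (add T p4):
            ○ open, literals {p1=T, p2=T, p3=F, p4=T}.
3 branches closed, 6 open.
Each open branch fixes some atoms; the unmentioned ones are free. Counting distinct full assignments: branch {p1=T, p3=F, p4=F} (p2, p5) contributes 4 new; branch {p2=T, p3=F, p4=F} (p1, p5) contributes 2 new; branch {p1=T, p2=T, p3=F, p4=T} (p5) contributes 2 new; branch {p1=T, p2=T, p3=F, p4=T} (p5) contributes 0 new; branch {p2=T, p3=F, p4=F} (p1, p5) contributes 0 new; branch {p1=T, p2=T, p3=F, p4=T} (p5) contributes 0 new. Total: 8.

8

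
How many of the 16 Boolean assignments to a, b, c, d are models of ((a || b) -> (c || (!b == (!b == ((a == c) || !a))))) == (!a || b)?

12

Initial set: {(((a || b) -> (c || (!b == (!b == ((a == c) || !a))))) == (!a || b))}.
(((a || b) -> (c || (!b == (!b == ((a == c) || !a))))) == (!a || b)): β-rule — branch into ((a || b) -> (c || (!b == (!b == ((a == c) || !a))))), (!a || b)  //  !((a || b) -> (c || (!b == (!b == ((a == c) || !a))))), !(!a || b).
  branch 1 (add ((a || b) -> (c || (!b == (!b == ((a == c) || !a))))), (!a || b)):
    ((a || b) -> (c || (!b == (!b == ((a == c) || !a))))): β-rule — branch into !(a || b)  //  (c || (!b == (!b == ((a == c) || !a)))).
      branch 1.1 (add !(a || b)):
        !(a || b): α-rule — add !a, !b.
        (!a || b): β-rule — branch into !a  //  b.
          branch 1.1.1 (add !a):
            ○ open, literals {a=F, b=F}.
          branch 1.1.2 (add b):
            × closes — contains both b and !b.
      branch 1.2 (add (c || (!b == (!b == ((a == c) || !a))))):
        (!a || b): β-rule — branch into !a  //  b.
          branch 1.2.1 (add !a):
            (c || (!b == (!b == ((a == c) || !a)))): β-rule — branch into c  //  (!b == (!b == ((a == c) || !a))).
              branch 1.2.1.1 (add c):
                ○ open, literals {a=F, c=T}.
              branch 1.2.1.2 (add (!b == (!b == ((a == c) || !a)))):
                (!b == (!b == ((a == c) || !a))): β-rule — branch into !b, (!b == ((a == c) || !a))  //  !!b, !(!b == ((a == c) || !a)).
                  branch 1.2.1.2.1 (add !b, (!b == ((a == c) || !a))):
                    (!b == ((a == c) || !a)): β-rule — branch into !b, ((a == c) || !a)  //  !!b, !((a == c) || !a).
                      branch 1.2.1.2.1.1 (add !b, ((a == c) || !a)):
                        ((a == c) || !a): β-rule — branch into (a == c)  //  !a.
                          branch 1.2.1.2.1.1.1 (add (a == c)):
                            (a == c): β-rule — branch into a, c  //  !a, !c.
                              branch 1.2.1.2.1.1.1.1 (add a, c):
                                × closes — contains both a and !a.
                              branch 1.2.1.2.1.1.1.2 (add !a, !c):
                                ○ open, literals {a=F, b=F, c=F}.
                          branch 1.2.1.2.1.1.2 (add !a):
                            ○ open, literals {a=F, b=F}.
                      branch 1.2.1.2.1.2 (add !!b, !((a == c) || !a)):
                        × closes — contains both b and !b.
                  branch 1.2.1.2.2 (add !!b, !(!b == ((a == c) || !a))):
                    !(!b == ((a == c) || !a)): β-rule — branch into !b, !((a == c) || !a)  //  !!b, ((a == c) || !a).
                      branch 1.2.1.2.2.1 (add !b, !((a == c) || !a)):
                        × closes — contains both b and !b.
                      branch 1.2.1.2.2.2 (add !!b, ((a == c) || !a)):
                        ((a == c) || !a): β-rule — branch into (a == c)  //  !a.
                          branch 1.2.1.2.2.2.1 (add (a == c)):
                            (a == c): β-rule — branch into a, c  //  !a, !c.
                              branch 1.2.1.2.2.2.1.1 (add a, c):
                                × closes — contains both a and !a.
                              branch 1.2.1.2.2.2.1.2 (add !a, !c):
                                ○ open, literals {a=F, b=T, c=F}.
                          branch 1.2.1.2.2.2.2 (add !a):
                            ○ open, literals {a=F, b=T}.
          branch 1.2.2 (add b):
            (c || (!b == (!b == ((a == c) || !a)))): β-rule — branch into c  //  (!b == (!b == ((a == c) || !a))).
              branch 1.2.2.1 (add c):
                ○ open, literals {b=T, c=T}.
              branch 1.2.2.2 (add (!b == (!b == ((a == c) || !a)))):
                (!b == (!b == ((a == c) || !a))): β-rule — branch into !b, (!b == ((a == c) || !a))  //  !!b, !(!b == ((a == c) || !a)).
                  branch 1.2.2.2.1 (add !b, (!b == ((a == c) || !a))):
                    × closes — contains both b and !b.
                  branch 1.2.2.2.2 (add !!b, !(!b == ((a == c) || !a))):
                    !(!b == ((a == c) || !a)): β-rule — branch into !b, !((a == c) || !a)  //  !!b, ((a == c) || !a).
                      branch 1.2.2.2.2.1 (add !b, !((a == c) || !a)):
                        × closes — contains both b and !b.
                      branch 1.2.2.2.2.2 (add !!b, ((a == c) || !a)):
                        ((a == c) || !a): β-rule — branch into (a == c)  //  !a.
                          branch 1.2.2.2.2.2.1 (add (a == c)):
                            (a == c): β-rule — branch into a, c  //  !a, !c.
                              branch 1.2.2.2.2.2.1.1 (add a, c):
                                ○ open, literals {a=T, b=T, c=T}.
                              branch 1.2.2.2.2.2.1.2 (add !a, !c):
                                ○ open, literals {a=F, b=T, c=F}.
                          branch 1.2.2.2.2.2.2 (add !a):
                            ○ open, literals {a=F, b=T}.
  branch 2 (add !((a || b) -> (c || (!b == (!b == ((a == c) || !a))))), !(!a || b)):
    !((a || b) -> (c || (!b == (!b == ((a == c) || !a))))): α-rule — add (a || b), !(c || (!b == (!b == ((a == c) || !a)))).
    !(!a || b): α-rule — add !!a, !b.
    !(c || (!b == (!b == ((a == c) || !a)))): α-rule — add !c, !(!b == (!b == ((a == c) || !a))).
    (a || b): β-rule — branch into a  //  b.
      branch 2.1 (add a):
        !(!b == (!b == ((a == c) || !a))): β-rule — branch into !b, !(!b == ((a == c) || !a))  //  !!b, (!b == ((a == c) || !a)).
          branch 2.1.1 (add !b, !(!b == ((a == c) || !a))):
            !(!b == ((a == c) || !a)): β-rule — branch into !b, !((a == c) || !a)  //  !!b, ((a == c) || !a).
              branch 2.1.1.1 (add !b, !((a == c) || !a)):
                !((a == c) || !a): α-rule — add !(a == c), !!a.
                !(a == c): β-rule — branch into a, !c  //  !a, c.
                  branch 2.1.1.1.1 (add a, !c):
                    ○ open, literals {a=T, b=F, c=F}.
                  branch 2.1.1.1.2 (add !a, c):
                    × closes — contains both a and !a.
              branch 2.1.1.2 (add !!b, ((a == c) || !a)):
                × closes — contains both b and !b.
          branch 2.1.2 (add !!b, (!b == ((a == c) || !a))):
            × closes — contains both b and !b.
      branch 2.2 (add b):
        × closes — contains both b and !b.
11 branches closed, 11 open.
Each open branch fixes some atoms; the unmentioned ones are free. Counting distinct full assignments: branch {a=F, b=F} (c, d) contributes 4 new; branch {a=F, c=T} (b, d) contributes 2 new; branch {a=F, b=F, c=F} (d) contributes 0 new; branch {a=F, b=F} (c, d) contributes 0 new; branch {a=F, b=T, c=F} (d) contributes 2 new; branch {a=F, b=T} (c, d) contributes 0 new; branch {b=T, c=T} (a, d) contributes 2 new; branch {a=T, b=T, c=T} (d) contributes 0 new; branch {a=F, b=T, c=F} (d) contributes 0 new; branch {a=F, b=T} (c, d) contributes 0 new; branch {a=T, b=F, c=F} (d) contributes 2 new. Total: 12.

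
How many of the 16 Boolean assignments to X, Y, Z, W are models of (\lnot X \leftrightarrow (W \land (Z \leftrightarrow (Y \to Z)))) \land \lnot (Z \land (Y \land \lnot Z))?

Initial set: {((\lnot X \leftrightarrow (W \land (Z \leftrightarrow (Y \to Z)))) \land \lnot (Z \land (Y \land \lnot Z)))}.
((\lnot X \leftrightarrow (W \land (Z \leftrightarrow (Y \to Z)))) \land \lnot (Z \land (Y \land \lnot Z))): α-rule — add (\lnot X \leftrightarrow (W \land (Z \leftrightarrow (Y \to Z)))), \lnot (Z \land (Y \land \lnot Z)).
(\lnot X \leftrightarrow (W \land (Z \leftrightarrow (Y \to Z)))): β-rule — branch into \lnot X, (W \land (Z \leftrightarrow (Y \to Z)))  //  \lnot \lnot X, \lnot (W \land (Z \leftrightarrow (Y \to Z))).
  branch 1 (add \lnot X, (W \land (Z \leftrightarrow (Y \to Z)))):
    (W \land (Z \leftrightarrow (Y \to Z))): α-rule — add W, (Z \leftrightarrow (Y \to Z)).
    \lnot (Z \land (Y \land \lnot Z)): β-rule — branch into \lnot Z  //  \lnot (Y \land \lnot Z).
      branch 1.1 (add \lnot Z):
        (Z \leftrightarrow (Y \to Z)): β-rule — branch into Z, (Y \to Z)  //  \lnot Z, \lnot (Y \to Z).
          branch 1.1.1 (add Z, (Y \to Z)):
            × closes — contains both Z and \lnot Z.
          branch 1.1.2 (add \lnot Z, \lnot (Y \to Z)):
            \lnot (Y \to Z): α-rule — add Y, \lnot Z.
            ○ open, literals {W=1, X=0, Y=1, Z=0}.
      branch 1.2 (add \lnot (Y \land \lnot Z)):
        (Z \leftrightarrow (Y \to Z)): β-rule — branch into Z, (Y \to Z)  //  \lnot Z, \lnot (Y \to Z).
          branch 1.2.1 (add Z, (Y \to Z)):
            \lnot (Y \land \lnot Z): β-rule — branch into \lnot Y  //  \lnot \lnot Z.
              branch 1.2.1.1 (add \lnot Y):
                (Y \to Z): β-rule — branch into \lnot Y  //  Z.
                  branch 1.2.1.1.1 (add \lnot Y):
                    ○ open, literals {W=1, X=0, Y=0, Z=1}.
                  branch 1.2.1.1.2 (add Z):
                    ○ open, literals {W=1, X=0, Y=0, Z=1}.
              branch 1.2.1.2 (add \lnot \lnot Z):
                (Y \to Z): β-rule — branch into \lnot Y  //  Z.
                  branch 1.2.1.2.1 (add \lnot Y):
                    ○ open, literals {W=1, X=0, Y=0, Z=1}.
                  branch 1.2.1.2.2 (add Z):
                    ○ open, literals {W=1, X=0, Z=1}.
          branch 1.2.2 (add \lnot Z, \lnot (Y \to Z)):
            \lnot (Y \to Z): α-rule — add Y, \lnot Z.
            \lnot (Y \land \lnot Z): β-rule — branch into \lnot Y  //  \lnot \lnot Z.
              branch 1.2.2.1 (add \lnot Y):
                × closes — contains both Y and \lnot Y.
              branch 1.2.2.2 (add \lnot \lnot Z):
                × closes — contains both Z and \lnot Z.
  branch 2 (add \lnot \lnot X, \lnot (W \land (Z \leftrightarrow (Y \to Z)))):
    \lnot (Z \land (Y \land \lnot Z)): β-rule — branch into \lnot Z  //  \lnot (Y \land \lnot Z).
      branch 2.1 (add \lnot Z):
        \lnot (W \land (Z \leftrightarrow (Y \to Z))): β-rule — branch into \lnot W  //  \lnot (Z \leftrightarrow (Y \to Z)).
          branch 2.1.1 (add \lnot W):
            ○ open, literals {W=0, X=1, Z=0}.
          branch 2.1.2 (add \lnot (Z \leftrightarrow (Y \to Z))):
            \lnot (Z \leftrightarrow (Y \to Z)): β-rule — branch into Z, \lnot (Y \to Z)  //  \lnot Z, (Y \to Z).
              branch 2.1.2.1 (add Z, \lnot (Y \to Z)):
                × closes — contains both Z and \lnot Z.
              branch 2.1.2.2 (add \lnot Z, (Y \to Z)):
                (Y \to Z): β-rule — branch into \lnot Y  //  Z.
                  branch 2.1.2.2.1 (add \lnot Y):
                    ○ open, literals {X=1, Y=0, Z=0}.
                  branch 2.1.2.2.2 (add Z):
                    × closes — contains both Z and \lnot Z.
      branch 2.2 (add \lnot (Y \land \lnot Z)):
        \lnot (W \land (Z \leftrightarrow (Y \to Z))): β-rule — branch into \lnot W  //  \lnot (Z \leftrightarrow (Y \to Z)).
          branch 2.2.1 (add \lnot W):
            \lnot (Y \land \lnot Z): β-rule — branch into \lnot Y  //  \lnot \lnot Z.
              branch 2.2.1.1 (add \lnot Y):
                ○ open, literals {W=0, X=1, Y=0}.
              branch 2.2.1.2 (add \lnot \lnot Z):
                ○ open, literals {W=0, X=1, Z=1}.
          branch 2.2.2 (add \lnot (Z \leftrightarrow (Y \to Z))):
            \lnot (Y \land \lnot Z): β-rule — branch into \lnot Y  //  \lnot \lnot Z.
              branch 2.2.2.1 (add \lnot Y):
                \lnot (Z \leftrightarrow (Y \to Z)): β-rule — branch into Z, \lnot (Y \to Z)  //  \lnot Z, (Y \to Z).
                  branch 2.2.2.1.1 (add Z, \lnot (Y \to Z)):
                    \lnot (Y \to Z): α-rule — add Y, \lnot Z.
                    × closes — contains both Y and \lnot Y.
                  branch 2.2.2.1.2 (add \lnot Z, (Y \to Z)):
                    (Y \to Z): β-rule — branch into \lnot Y  //  Z.
                      branch 2.2.2.1.2.1 (add \lnot Y):
                        ○ open, literals {X=1, Y=0, Z=0}.
                      branch 2.2.2.1.2.2 (add Z):
                        × closes — contains both Z and \lnot Z.
              branch 2.2.2.2 (add \lnot \lnot Z):
                \lnot (Z \leftrightarrow (Y \to Z)): β-rule — branch into Z, \lnot (Y \to Z)  //  \lnot Z, (Y \to Z).
                  branch 2.2.2.2.1 (add Z, \lnot (Y \to Z)):
                    \lnot (Y \to Z): α-rule — add Y, \lnot Z.
                    × closes — contains both Z and \lnot Z.
                  branch 2.2.2.2.2 (add \lnot Z, (Y \to Z)):
                    × closes — contains both Z and \lnot Z.
9 branches closed, 10 open.
Each open branch fixes some atoms; the unmentioned ones are free. Counting distinct full assignments: branch {W=1, X=0, Y=1, Z=0} (none free) contributes 1 new; branch {W=1, X=0, Y=0, Z=1} (none free) contributes 1 new; branch {W=1, X=0, Y=0, Z=1} (none free) contributes 0 new; branch {W=1, X=0, Y=0, Z=1} (none free) contributes 0 new; branch {W=1, X=0, Z=1} (Y) contributes 1 new; branch {W=0, X=1, Z=0} (Y) contributes 2 new; branch {X=1, Y=0, Z=0} (W) contributes 1 new; branch {W=0, X=1, Y=0} (Z) contributes 1 new; branch {W=0, X=1, Z=1} (Y) contributes 1 new; branch {X=1, Y=0, Z=0} (W) contributes 0 new. Total: 8.

8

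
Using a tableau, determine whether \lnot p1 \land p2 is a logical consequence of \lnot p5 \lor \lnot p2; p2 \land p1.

No

Initial set: {(\lnot p5 \lor \lnot p2); (p2 \land p1); \lnot (\lnot p1 \land p2)}.
(p2 \land p1): α-rule — add p2, p1.
(\lnot p5 \lor \lnot p2): β-rule — branch into \lnot p5  //  \lnot p2.
  branch 1 (add \lnot p5):
    \lnot (\lnot p1 \land p2): β-rule — branch into \lnot \lnot p1  //  \lnot p2.
      branch 1.1 (add \lnot \lnot p1):
        ○ open, literals {p1=1, p2=1, p5=0}.
      branch 1.2 (add \lnot p2):
        × closes — contains both p2 and \lnot p2.
  branch 2 (add \lnot p2):
    × closes — contains both p2 and \lnot p2.
2 branches closed, 1 open.
An open branch gives a countermodel: p1=1, p2=1, p5=0 (unmentioned atoms arbitrary); the premises hold there but the conclusion fails.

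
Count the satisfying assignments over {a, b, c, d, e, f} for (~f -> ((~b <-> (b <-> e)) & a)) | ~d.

Initial set: {((~f -> ((~b <-> (b <-> e)) & a)) | ~d)}.
((~f -> ((~b <-> (b <-> e)) & a)) | ~d): β-rule — branch into (~f -> ((~b <-> (b <-> e)) & a))  //  ~d.
  branch 1 (add (~f -> ((~b <-> (b <-> e)) & a))):
    (~f -> ((~b <-> (b <-> e)) & a)): β-rule — branch into ~~f  //  ((~b <-> (b <-> e)) & a).
      branch 1.1 (add ~~f):
        ○ open, literals {f=1}.
      branch 1.2 (add ((~b <-> (b <-> e)) & a)):
        ((~b <-> (b <-> e)) & a): α-rule — add (~b <-> (b <-> e)), a.
        (~b <-> (b <-> e)): β-rule — branch into ~b, (b <-> e)  //  ~~b, ~(b <-> e).
          branch 1.2.1 (add ~b, (b <-> e)):
            (b <-> e): β-rule — branch into b, e  //  ~b, ~e.
              branch 1.2.1.1 (add b, e):
                × closes — contains both b and ~b.
              branch 1.2.1.2 (add ~b, ~e):
                ○ open, literals {a=1, b=0, e=0}.
          branch 1.2.2 (add ~~b, ~(b <-> e)):
            ~(b <-> e): β-rule — branch into b, ~e  //  ~b, e.
              branch 1.2.2.1 (add b, ~e):
                ○ open, literals {a=1, b=1, e=0}.
              branch 1.2.2.2 (add ~b, e):
                × closes — contains both b and ~b.
  branch 2 (add ~d):
    ○ open, literals {d=0}.
2 branches closed, 4 open.
Each open branch fixes some atoms; the unmentioned ones are free. Counting distinct full assignments: branch {f=1} (a, b, c, d, e) contributes 32 new; branch {a=1, b=0, e=0} (c, d, f) contributes 4 new; branch {a=1, b=1, e=0} (c, d, f) contributes 4 new; branch {d=0} (a, b, c, e, f) contributes 12 new. Total: 52.

52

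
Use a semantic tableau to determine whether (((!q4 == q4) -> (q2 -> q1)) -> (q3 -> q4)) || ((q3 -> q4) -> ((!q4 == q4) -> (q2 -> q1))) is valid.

Valid

Assume the negation and expand:
Initial set: {!((((!q4 == q4) -> (q2 -> q1)) -> (q3 -> q4)) || ((q3 -> q4) -> ((!q4 == q4) -> (q2 -> q1))))}.
!((((!q4 == q4) -> (q2 -> q1)) -> (q3 -> q4)) || ((q3 -> q4) -> ((!q4 == q4) -> (q2 -> q1)))): α-rule — add !(((!q4 == q4) -> (q2 -> q1)) -> (q3 -> q4)), !((q3 -> q4) -> ((!q4 == q4) -> (q2 -> q1))).
!(((!q4 == q4) -> (q2 -> q1)) -> (q3 -> q4)): α-rule — add ((!q4 == q4) -> (q2 -> q1)), !(q3 -> q4).
!((q3 -> q4) -> ((!q4 == q4) -> (q2 -> q1))): α-rule — add (q3 -> q4), !((!q4 == q4) -> (q2 -> q1)).
!(q3 -> q4): α-rule — add q3, !q4.
!((!q4 == q4) -> (q2 -> q1)): α-rule — add (!q4 == q4), !(q2 -> q1).
!(q2 -> q1): α-rule — add q2, !q1.
((!q4 == q4) -> (q2 -> q1)): β-rule — branch into !(!q4 == q4)  //  (q2 -> q1).
  branch 1 (add !(!q4 == q4)):
    (q3 -> q4): β-rule — branch into !q3  //  q4.
      branch 1.1 (add !q3):
        × closes — contains both q3 and !q3.
      branch 1.2 (add q4):
        × closes — contains both q4 and !q4.
  branch 2 (add (q2 -> q1)):
    (q3 -> q4): β-rule — branch into !q3  //  q4.
      branch 2.1 (add !q3):
        × closes — contains both q3 and !q3.
      branch 2.2 (add q4):
        × closes — contains both q4 and !q4.
All 4 branches close.
Every branch closed, so the negation is unsatisfiable and the formula is valid.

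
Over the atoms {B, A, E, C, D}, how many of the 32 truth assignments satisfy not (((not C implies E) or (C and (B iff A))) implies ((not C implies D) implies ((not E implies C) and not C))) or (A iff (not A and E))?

20

Initial set: {(not (((not C implies E) or (C and (B iff A))) implies ((not C implies D) implies ((not E implies C) and not C))) or (A iff (not A and E)))}.
(not (((not C implies E) or (C and (B iff A))) implies ((not C implies D) implies ((not E implies C) and not C))) or (A iff (not A and E))): β-rule — branch into not (((not C implies E) or (C and (B iff A))) implies ((not C implies D) implies ((not E implies C) and not C)))  //  (A iff (not A and E)).
  branch 1 (add not (((not C implies E) or (C and (B iff A))) implies ((not C implies D) implies ((not E implies C) and not C)))):
    not (((not C implies E) or (C and (B iff A))) implies ((not C implies D) implies ((not E implies C) and not C))): α-rule — add ((not C implies E) or (C and (B iff A))), not ((not C implies D) implies ((not E implies C) and not C)).
    not ((not C implies D) implies ((not E implies C) and not C)): α-rule — add (not C implies D), not ((not E implies C) and not C).
    ((not C implies E) or (C and (B iff A))): β-rule — branch into (not C implies E)  //  (C and (B iff A)).
      branch 1.1 (add (not C implies E)):
        (not C implies D): β-rule — branch into not not C  //  D.
          branch 1.1.1 (add not not C):
            not ((not E implies C) and not C): β-rule — branch into not (not E implies C)  //  not not C.
              branch 1.1.1.1 (add not (not E implies C)):
                not (not E implies C): α-rule — add not E, not C.
                × closes — contains both C and not C.
              branch 1.1.1.2 (add not not C):
                (not C implies E): β-rule — branch into not not C  //  E.
                  branch 1.1.1.2.1 (add not not C):
                    ○ open, literals {C=T}.
                  branch 1.1.1.2.2 (add E):
                    ○ open, literals {C=T, E=T}.
          branch 1.1.2 (add D):
            not ((not E implies C) and not C): β-rule — branch into not (not E implies C)  //  not not C.
              branch 1.1.2.1 (add not (not E implies C)):
                not (not E implies C): α-rule — add not E, not C.
                (not C implies E): β-rule — branch into not not C  //  E.
                  branch 1.1.2.1.1 (add not not C):
                    × closes — contains both C and not C.
                  branch 1.1.2.1.2 (add E):
                    × closes — contains both E and not E.
              branch 1.1.2.2 (add not not C):
                (not C implies E): β-rule — branch into not not C  //  E.
                  branch 1.1.2.2.1 (add not not C):
                    ○ open, literals {C=T, D=T}.
                  branch 1.1.2.2.2 (add E):
                    ○ open, literals {C=T, D=T, E=T}.
      branch 1.2 (add (C and (B iff A))):
        (C and (B iff A)): α-rule — add C, (B iff A).
        (not C implies D): β-rule — branch into not not C  //  D.
          branch 1.2.1 (add not not C):
            not ((not E implies C) and not C): β-rule — branch into not (not E implies C)  //  not not C.
              branch 1.2.1.1 (add not (not E implies C)):
                not (not E implies C): α-rule — add not E, not C.
                × closes — contains both C and not C.
              branch 1.2.1.2 (add not not C):
                (B iff A): β-rule — branch into B, A  //  not B, not A.
                  branch 1.2.1.2.1 (add B, A):
                    ○ open, literals {A=T, B=T, C=T}.
                  branch 1.2.1.2.2 (add not B, not A):
                    ○ open, literals {A=F, B=F, C=T}.
          branch 1.2.2 (add D):
            not ((not E implies C) and not C): β-rule — branch into not (not E implies C)  //  not not C.
              branch 1.2.2.1 (add not (not E implies C)):
                not (not E implies C): α-rule — add not E, not C.
                × closes — contains both C and not C.
              branch 1.2.2.2 (add not not C):
                (B iff A): β-rule — branch into B, A  //  not B, not A.
                  branch 1.2.2.2.1 (add B, A):
                    ○ open, literals {A=T, B=T, C=T, D=T}.
                  branch 1.2.2.2.2 (add not B, not A):
                    ○ open, literals {A=F, B=F, C=T, D=T}.
  branch 2 (add (A iff (not A and E))):
    (A iff (not A and E)): β-rule — branch into A, (not A and E)  //  not A, not (not A and E).
      branch 2.1 (add A, (not A and E)):
        (not A and E): α-rule — add not A, E.
        × closes — contains both A and not A.
      branch 2.2 (add not A, not (not A and E)):
        not (not A and E): β-rule — branch into not not A  //  not E.
          branch 2.2.1 (add not not A):
            × closes — contains both A and not A.
          branch 2.2.2 (add not E):
            ○ open, literals {A=F, E=F}.
7 branches closed, 9 open.
Each open branch fixes some atoms; the unmentioned ones are free. Counting distinct full assignments: branch {C=T} (B, A, E, D) contributes 16 new; branch {C=T, E=T} (B, A, D) contributes 0 new; branch {C=T, D=T} (B, A, E) contributes 0 new; branch {C=T, D=T, E=T} (B, A) contributes 0 new; branch {A=T, B=T, C=T} (E, D) contributes 0 new; branch {A=F, B=F, C=T} (E, D) contributes 0 new; branch {A=T, B=T, C=T, D=T} (E) contributes 0 new; branch {A=F, B=F, C=T, D=T} (E) contributes 0 new; branch {A=F, E=F} (B, C, D) contributes 4 new. Total: 20.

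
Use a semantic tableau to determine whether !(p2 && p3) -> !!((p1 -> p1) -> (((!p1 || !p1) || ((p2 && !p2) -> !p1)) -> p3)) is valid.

Assume the negation and expand:
Initial set: {F (!(p2 && p3) -> !!((p1 -> p1) -> (((!p1 || !p1) || ((p2 && !p2) -> !p1)) -> p3)))}.
F (!(p2 && p3) -> !!((p1 -> p1) -> (((!p1 || !p1) || ((p2 && !p2) -> !p1)) -> p3))): α-rule — add T !(p2 && p3), F !!((p1 -> p1) -> (((!p1 || !p1) || ((p2 && !p2) -> !p1)) -> p3)).
F !!((p1 -> p1) -> (((!p1 || !p1) || ((p2 && !p2) -> !p1)) -> p3)): drop double negation, giving F ((p1 -> p1) -> (((!p1 || !p1) || ((p2 && !p2) -> !p1)) -> p3)).
F ((p1 -> p1) -> (((!p1 || !p1) || ((p2 && !p2) -> !p1)) -> p3)): α-rule — add T (p1 -> p1), F (((!p1 || !p1) || ((p2 && !p2) -> !p1)) -> p3).
F (((!p1 || !p1) || ((p2 && !p2) -> !p1)) -> p3): α-rule — add T ((!p1 || !p1) || ((p2 && !p2) -> !p1)), F p3.
T !(p2 && p3): β-rule — branch into F p2  //  F p3.
  branch 1 (add F p2):
    T (p1 -> p1): β-rule — branch into F p1  //  T p1.
      branch 1.1 (add F p1):
        T ((!p1 || !p1) || ((p2 && !p2) -> !p1)): β-rule — branch into T (!p1 || !p1)  //  T ((p2 && !p2) -> !p1).
          branch 1.1.1 (add T (!p1 || !p1)):
            T (!p1 || !p1): β-rule — branch into T !p1  //  T !p1.
              branch 1.1.1.1 (add T !p1):
                ○ open, literals {p1=false, p2=false, p3=false}.
              branch 1.1.1.2 (add T !p1):
                ○ open, literals {p1=false, p2=false, p3=false}.
          branch 1.1.2 (add T ((p2 && !p2) -> !p1)):
            T ((p2 && !p2) -> !p1): β-rule — branch into F (p2 && !p2)  //  T !p1.
              branch 1.1.2.1 (add F (p2 && !p2)):
                F (p2 && !p2): β-rule — branch into F p2  //  F !p2.
                  branch 1.1.2.1.1 (add F p2):
                    ○ open, literals {p1=false, p2=false, p3=false}.
                  branch 1.1.2.1.2 (add F !p2):
                    × closes — contains both p2 and !p2.
              branch 1.1.2.2 (add T !p1):
                ○ open, literals {p1=false, p2=false, p3=false}.
      branch 1.2 (add T p1):
        T ((!p1 || !p1) || ((p2 && !p2) -> !p1)): β-rule — branch into T (!p1 || !p1)  //  T ((p2 && !p2) -> !p1).
          branch 1.2.1 (add T (!p1 || !p1)):
            T (!p1 || !p1): β-rule — branch into T !p1  //  T !p1.
              branch 1.2.1.1 (add T !p1):
                × closes — contains both p1 and !p1.
              branch 1.2.1.2 (add T !p1):
                × closes — contains both p1 and !p1.
          branch 1.2.2 (add T ((p2 && !p2) -> !p1)):
            T ((p2 && !p2) -> !p1): β-rule — branch into F (p2 && !p2)  //  T !p1.
              branch 1.2.2.1 (add F (p2 && !p2)):
                F (p2 && !p2): β-rule — branch into F p2  //  F !p2.
                  branch 1.2.2.1.1 (add F p2):
                    ○ open, literals {p1=true, p2=false, p3=false}.
                  branch 1.2.2.1.2 (add F !p2):
                    × closes — contains both p2 and !p2.
              branch 1.2.2.2 (add T !p1):
                × closes — contains both p1 and !p1.
  branch 2 (add F p3):
    T (p1 -> p1): β-rule — branch into F p1  //  T p1.
      branch 2.1 (add F p1):
        T ((!p1 || !p1) || ((p2 && !p2) -> !p1)): β-rule — branch into T (!p1 || !p1)  //  T ((p2 && !p2) -> !p1).
          branch 2.1.1 (add T (!p1 || !p1)):
            T (!p1 || !p1): β-rule — branch into T !p1  //  T !p1.
              branch 2.1.1.1 (add T !p1):
                ○ open, literals {p1=false, p3=false}.
              branch 2.1.1.2 (add T !p1):
                ○ open, literals {p1=false, p3=false}.
          branch 2.1.2 (add T ((p2 && !p2) -> !p1)):
            T ((p2 && !p2) -> !p1): β-rule — branch into F (p2 && !p2)  //  T !p1.
              branch 2.1.2.1 (add F (p2 && !p2)):
                F (p2 && !p2): β-rule — branch into F p2  //  F !p2.
                  branch 2.1.2.1.1 (add F p2):
                    ○ open, literals {p1=false, p2=false, p3=false}.
                  branch 2.1.2.1.2 (add F !p2):
                    ○ open, literals {p1=false, p2=true, p3=false}.
              branch 2.1.2.2 (add T !p1):
                ○ open, literals {p1=false, p3=false}.
      branch 2.2 (add T p1):
        T ((!p1 || !p1) || ((p2 && !p2) -> !p1)): β-rule — branch into T (!p1 || !p1)  //  T ((p2 && !p2) -> !p1).
          branch 2.2.1 (add T (!p1 || !p1)):
            T (!p1 || !p1): β-rule — branch into T !p1  //  T !p1.
              branch 2.2.1.1 (add T !p1):
                × closes — contains both p1 and !p1.
              branch 2.2.1.2 (add T !p1):
                × closes — contains both p1 and !p1.
          branch 2.2.2 (add T ((p2 && !p2) -> !p1)):
            T ((p2 && !p2) -> !p1): β-rule — branch into F (p2 && !p2)  //  T !p1.
              branch 2.2.2.1 (add F (p2 && !p2)):
                F (p2 && !p2): β-rule — branch into F p2  //  F !p2.
                  branch 2.2.2.1.1 (add F p2):
                    ○ open, literals {p1=true, p2=false, p3=false}.
                  branch 2.2.2.1.2 (add F !p2):
                    ○ open, literals {p1=true, p2=true, p3=false}.
              branch 2.2.2.2 (add T !p1):
                × closes — contains both p1 and !p1.
8 branches closed, 12 open.
An open branch gives a countermodel: p1=false, p2=false, p3=false (unmentioned atoms arbitrary); under it the original formula is false.

Not valid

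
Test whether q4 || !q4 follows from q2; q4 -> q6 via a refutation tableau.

Yes

Initial set: {q2; (q4 -> q6); !(q4 || !q4)}.
!(q4 || !q4): α-rule — add !q4, !!q4.
× closes — contains both q4 and !q4.
All 1 branch closes.
Every branch closed, so the premises entail the conclusion.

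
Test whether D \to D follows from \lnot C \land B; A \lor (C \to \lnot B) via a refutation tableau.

Yes

Initial set: {(\lnot C \land B); (A \lor (C \to \lnot B)); \lnot (D \to D)}.
(\lnot C \land B): α-rule — add \lnot C, B.
\lnot (D \to D): α-rule — add D, \lnot D.
× closes — contains both D and \lnot D.
All 1 branch closes.
Every branch closed, so the premises entail the conclusion.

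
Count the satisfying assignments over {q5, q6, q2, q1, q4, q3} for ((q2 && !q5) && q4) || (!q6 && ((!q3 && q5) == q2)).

24

Initial set: {T (((q2 && !q5) && q4) || (!q6 && ((!q3 && q5) == q2)))}.
T (((q2 && !q5) && q4) || (!q6 && ((!q3 && q5) == q2))): β-rule — branch into T ((q2 && !q5) && q4)  //  T (!q6 && ((!q3 && q5) == q2)).
  branch 1 (add T ((q2 && !q5) && q4)):
    T ((q2 && !q5) && q4): α-rule — add T (q2 && !q5), T q4.
    T (q2 && !q5): α-rule — add T q2, T !q5.
    ○ open, literals {q2=T, q4=T, q5=F}.
  branch 2 (add T (!q6 && ((!q3 && q5) == q2))):
    T (!q6 && ((!q3 && q5) == q2)): α-rule — add T !q6, T ((!q3 && q5) == q2).
    T ((!q3 && q5) == q2): β-rule — branch into T (!q3 && q5), T q2  //  F (!q3 && q5), F q2.
      branch 2.1 (add T (!q3 && q5), T q2):
        T (!q3 && q5): α-rule — add T !q3, T q5.
        ○ open, literals {q2=T, q3=F, q5=T, q6=F}.
      branch 2.2 (add F (!q3 && q5), F q2):
        F (!q3 && q5): β-rule — branch into F !q3  //  F q5.
          branch 2.2.1 (add F !q3):
            ○ open, literals {q2=F, q3=T, q6=F}.
          branch 2.2.2 (add F q5):
            ○ open, literals {q2=F, q5=F, q6=F}.
0 branches closed, 4 open.
Each open branch fixes some atoms; the unmentioned ones are free. Counting distinct full assignments: branch {q2=T, q4=T, q5=F} (q6, q1, q3) contributes 8 new; branch {q2=T, q3=F, q5=T, q6=F} (q1, q4) contributes 4 new; branch {q2=F, q3=T, q6=F} (q5, q1, q4) contributes 8 new; branch {q2=F, q5=F, q6=F} (q1, q4, q3) contributes 4 new. Total: 24.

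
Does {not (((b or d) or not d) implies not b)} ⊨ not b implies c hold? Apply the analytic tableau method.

Initial set: {T not (((b or d) or not d) implies not b); F (not b implies c)}.
T not (((b or d) or not d) implies not b): α-rule — add T ((b or d) or not d), F not b.
F (not b implies c): α-rule — add T not b, F c.
× closes — contains both b and not b.
All 1 branch closes.
Every branch closed, so the premises entail the conclusion.

Yes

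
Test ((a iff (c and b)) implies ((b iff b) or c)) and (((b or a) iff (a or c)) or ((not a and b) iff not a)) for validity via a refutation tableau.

Assume the negation and expand:
Initial set: {not (((a iff (c and b)) implies ((b iff b) or c)) and (((b or a) iff (a or c)) or ((not a and b) iff not a)))}.
not (((a iff (c and b)) implies ((b iff b) or c)) and (((b or a) iff (a or c)) or ((not a and b) iff not a))): β-rule — branch into not ((a iff (c and b)) implies ((b iff b) or c))  //  not (((b or a) iff (a or c)) or ((not a and b) iff not a)).
  branch 1 (add not ((a iff (c and b)) implies ((b iff b) or c))):
    not ((a iff (c and b)) implies ((b iff b) or c)): α-rule — add (a iff (c and b)), not ((b iff b) or c).
    not ((b iff b) or c): α-rule — add not (b iff b), not c.
    (a iff (c and b)): β-rule — branch into a, (c and b)  //  not a, not (c and b).
      branch 1.1 (add a, (c and b)):
        (c and b): α-rule — add c, b.
        × closes — contains both c and not c.
      branch 1.2 (add not a, not (c and b)):
        not (b iff b): β-rule — branch into b, not b  //  not b, b.
          branch 1.2.1 (add b, not b):
            × closes — contains both b and not b.
          branch 1.2.2 (add not b, b):
            × closes — contains both b and not b.
  branch 2 (add not (((b or a) iff (a or c)) or ((not a and b) iff not a))):
    not (((b or a) iff (a or c)) or ((not a and b) iff not a)): α-rule — add not ((b or a) iff (a or c)), not ((not a and b) iff not a).
    not ((b or a) iff (a or c)): β-rule — branch into (b or a), not (a or c)  //  not (b or a), (a or c).
      branch 2.1 (add (b or a), not (a or c)):
        not (a or c): α-rule — add not a, not c.
        not ((not a and b) iff not a): β-rule — branch into (not a and b), not not a  //  not (not a and b), not a.
          branch 2.1.1 (add (not a and b), not not a):
            × closes — contains both a and not a.
          branch 2.1.2 (add not (not a and b), not a):
            (b or a): β-rule — branch into b  //  a.
              branch 2.1.2.1 (add b):
                not (not a and b): β-rule — branch into not not a  //  not b.
                  branch 2.1.2.1.1 (add not not a):
                    × closes — contains both a and not a.
                  branch 2.1.2.1.2 (add not b):
                    × closes — contains both b and not b.
              branch 2.1.2.2 (add a):
                × closes — contains both a and not a.
      branch 2.2 (add not (b or a), (a or c)):
        not (b or a): α-rule — add not b, not a.
        not ((not a and b) iff not a): β-rule — branch into (not a and b), not not a  //  not (not a and b), not a.
          branch 2.2.1 (add (not a and b), not not a):
            × closes — contains both a and not a.
          branch 2.2.2 (add not (not a and b), not a):
            (a or c): β-rule — branch into a  //  c.
              branch 2.2.2.1 (add a):
                × closes — contains both a and not a.
              branch 2.2.2.2 (add c):
                not (not a and b): β-rule — branch into not not a  //  not b.
                  branch 2.2.2.2.1 (add not not a):
                    × closes — contains both a and not a.
                  branch 2.2.2.2.2 (add not b):
                    ○ open, literals {a=false, b=false, c=true}.
10 branches closed, 1 open.
An open branch gives a countermodel: a=false, b=false, c=true (unmentioned atoms arbitrary); under it the original formula is false.

Not valid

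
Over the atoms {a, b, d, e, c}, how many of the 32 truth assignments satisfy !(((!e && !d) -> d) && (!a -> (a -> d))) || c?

Initial set: {(!(((!e && !d) -> d) && (!a -> (a -> d))) || c)}.
(!(((!e && !d) -> d) && (!a -> (a -> d))) || c): β-rule — branch into !(((!e && !d) -> d) && (!a -> (a -> d)))  //  c.
  branch 1 (add !(((!e && !d) -> d) && (!a -> (a -> d)))):
    !(((!e && !d) -> d) && (!a -> (a -> d))): β-rule — branch into !((!e && !d) -> d)  //  !(!a -> (a -> d)).
      branch 1.1 (add !((!e && !d) -> d)):
        !((!e && !d) -> d): α-rule — add (!e && !d), !d.
        (!e && !d): α-rule — add !e, !d.
        ○ open, literals {d=0, e=0}.
      branch 1.2 (add !(!a -> (a -> d))):
        !(!a -> (a -> d)): α-rule — add !a, !(a -> d).
        !(a -> d): α-rule — add a, !d.
        × closes — contains both a and !a.
  branch 2 (add c):
    ○ open, literals {c=1}.
1 branch closed, 2 open.
Each open branch fixes some atoms; the unmentioned ones are free. Counting distinct full assignments: branch {d=0, e=0} (a, b, c) contributes 8 new; branch {c=1} (a, b, d, e) contributes 12 new. Total: 20.

20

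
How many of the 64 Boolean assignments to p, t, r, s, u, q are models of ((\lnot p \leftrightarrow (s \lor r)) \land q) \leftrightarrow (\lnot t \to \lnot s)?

24

Initial set: {T (((\lnot p \leftrightarrow (s \lor r)) \land q) \leftrightarrow (\lnot t \to \lnot s))}.
T (((\lnot p \leftrightarrow (s \lor r)) \land q) \leftrightarrow (\lnot t \to \lnot s)): β-rule — branch into T ((\lnot p \leftrightarrow (s \lor r)) \land q), T (\lnot t \to \lnot s)  //  F ((\lnot p \leftrightarrow (s \lor r)) \land q), F (\lnot t \to \lnot s).
  branch 1 (add T ((\lnot p \leftrightarrow (s \lor r)) \land q), T (\lnot t \to \lnot s)):
    T ((\lnot p \leftrightarrow (s \lor r)) \land q): α-rule — add T (\lnot p \leftrightarrow (s \lor r)), T q.
    T (\lnot t \to \lnot s): β-rule — branch into F \lnot t  //  T \lnot s.
      branch 1.1 (add F \lnot t):
        T (\lnot p \leftrightarrow (s \lor r)): β-rule — branch into T \lnot p, T (s \lor r)  //  F \lnot p, F (s \lor r).
          branch 1.1.1 (add T \lnot p, T (s \lor r)):
            T (s \lor r): β-rule — branch into T s  //  T r.
              branch 1.1.1.1 (add T s):
                ○ open, literals {p=0, q=1, s=1, t=1}.
              branch 1.1.1.2 (add T r):
                ○ open, literals {p=0, q=1, r=1, t=1}.
          branch 1.1.2 (add F \lnot p, F (s \lor r)):
            F (s \lor r): α-rule — add F s, F r.
            ○ open, literals {p=1, q=1, r=0, s=0, t=1}.
      branch 1.2 (add T \lnot s):
        T (\lnot p \leftrightarrow (s \lor r)): β-rule — branch into T \lnot p, T (s \lor r)  //  F \lnot p, F (s \lor r).
          branch 1.2.1 (add T \lnot p, T (s \lor r)):
            T (s \lor r): β-rule — branch into T s  //  T r.
              branch 1.2.1.1 (add T s):
                × closes — contains both s and \lnot s.
              branch 1.2.1.2 (add T r):
                ○ open, literals {p=0, q=1, r=1, s=0}.
          branch 1.2.2 (add F \lnot p, F (s \lor r)):
            F (s \lor r): α-rule — add F s, F r.
            ○ open, literals {p=1, q=1, r=0, s=0}.
  branch 2 (add F ((\lnot p \leftrightarrow (s \lor r)) \land q), F (\lnot t \to \lnot s)):
    F (\lnot t \to \lnot s): α-rule — add T \lnot t, F \lnot s.
    F ((\lnot p \leftrightarrow (s \lor r)) \land q): β-rule — branch into F (\lnot p \leftrightarrow (s \lor r))  //  F q.
      branch 2.1 (add F (\lnot p \leftrightarrow (s \lor r))):
        F (\lnot p \leftrightarrow (s \lor r)): β-rule — branch into T \lnot p, F (s \lor r)  //  F \lnot p, T (s \lor r).
          branch 2.1.1 (add T \lnot p, F (s \lor r)):
            F (s \lor r): α-rule — add F s, F r.
            × closes — contains both s and \lnot s.
          branch 2.1.2 (add F \lnot p, T (s \lor r)):
            T (s \lor r): β-rule — branch into T s  //  T r.
              branch 2.1.2.1 (add T s):
                ○ open, literals {p=1, s=1, t=0}.
              branch 2.1.2.2 (add T r):
                ○ open, literals {p=1, r=1, s=1, t=0}.
      branch 2.2 (add F q):
        ○ open, literals {q=0, s=1, t=0}.
2 branches closed, 8 open.
Each open branch fixes some atoms; the unmentioned ones are free. Counting distinct full assignments: branch {p=0, q=1, s=1, t=1} (r, u) contributes 4 new; branch {p=0, q=1, r=1, t=1} (s, u) contributes 2 new; branch {p=1, q=1, r=0, s=0, t=1} (u) contributes 2 new; branch {p=0, q=1, r=1, s=0} (t, u) contributes 2 new; branch {p=1, q=1, r=0, s=0} (t, u) contributes 2 new; branch {p=1, s=1, t=0} (r, u, q) contributes 8 new; branch {p=1, r=1, s=1, t=0} (u, q) contributes 0 new; branch {q=0, s=1, t=0} (p, r, u) contributes 4 new. Total: 24.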